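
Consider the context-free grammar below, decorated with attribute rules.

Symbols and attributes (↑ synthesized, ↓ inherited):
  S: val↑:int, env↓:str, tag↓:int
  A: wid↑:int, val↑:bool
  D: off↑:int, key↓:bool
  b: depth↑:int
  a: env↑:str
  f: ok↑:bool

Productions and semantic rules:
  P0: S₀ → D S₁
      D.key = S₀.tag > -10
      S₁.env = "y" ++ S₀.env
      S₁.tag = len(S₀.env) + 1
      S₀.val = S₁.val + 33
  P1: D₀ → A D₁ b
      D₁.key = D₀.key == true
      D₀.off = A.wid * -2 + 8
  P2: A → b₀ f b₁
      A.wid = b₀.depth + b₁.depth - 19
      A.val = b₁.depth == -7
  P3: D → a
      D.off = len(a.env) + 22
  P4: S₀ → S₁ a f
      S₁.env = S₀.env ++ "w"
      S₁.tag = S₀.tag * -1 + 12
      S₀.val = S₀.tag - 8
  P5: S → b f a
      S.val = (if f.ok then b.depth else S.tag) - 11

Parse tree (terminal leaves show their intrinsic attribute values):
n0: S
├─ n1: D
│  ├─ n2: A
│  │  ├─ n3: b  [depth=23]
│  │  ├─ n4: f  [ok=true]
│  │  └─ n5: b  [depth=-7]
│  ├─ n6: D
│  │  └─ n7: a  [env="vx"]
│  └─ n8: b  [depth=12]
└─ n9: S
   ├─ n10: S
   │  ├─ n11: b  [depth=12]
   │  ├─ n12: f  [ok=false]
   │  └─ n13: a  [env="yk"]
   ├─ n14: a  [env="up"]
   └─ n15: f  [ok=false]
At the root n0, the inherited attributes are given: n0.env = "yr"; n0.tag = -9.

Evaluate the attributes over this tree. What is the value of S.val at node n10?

-2

1. n0.env = "yr"  [given at root]
2. n0.tag = -9  [given at root]
3. n1.key = true  [S₀.tag > -10]
4. n3.depth = 23  [terminal]
5. n4.ok = true  [terminal]
6. n5.depth = -7  [terminal]
7. n2.wid = -3  [b₀.depth + b₁.depth - 19]
8. n2.val = true  [b₁.depth == -7]
9. n6.key = true  [D₀.key == true]
10. n7.env = "vx"  [terminal]
11. n6.off = 24  [len(a.env) + 22]
12. n8.depth = 12  [terminal]
13. n1.off = 14  [A.wid * -2 + 8]
14. n9.env = "yyr"  ["y" ++ S₀.env]
15. n9.tag = 3  [len(S₀.env) + 1]
16. n10.env = "yyrw"  [S₀.env ++ "w"]
17. n10.tag = 9  [S₀.tag * -1 + 12]
18. n11.depth = 12  [terminal]
19. n12.ok = false  [terminal]
20. n13.env = "yk"  [terminal]
21. n10.val = -2  [(if f.ok then b.depth else S.tag) - 11]
22. n14.env = "up"  [terminal]
23. n15.ok = false  [terminal]
24. n9.val = -5  [S₀.tag - 8]
25. n0.val = 28  [S₁.val + 33]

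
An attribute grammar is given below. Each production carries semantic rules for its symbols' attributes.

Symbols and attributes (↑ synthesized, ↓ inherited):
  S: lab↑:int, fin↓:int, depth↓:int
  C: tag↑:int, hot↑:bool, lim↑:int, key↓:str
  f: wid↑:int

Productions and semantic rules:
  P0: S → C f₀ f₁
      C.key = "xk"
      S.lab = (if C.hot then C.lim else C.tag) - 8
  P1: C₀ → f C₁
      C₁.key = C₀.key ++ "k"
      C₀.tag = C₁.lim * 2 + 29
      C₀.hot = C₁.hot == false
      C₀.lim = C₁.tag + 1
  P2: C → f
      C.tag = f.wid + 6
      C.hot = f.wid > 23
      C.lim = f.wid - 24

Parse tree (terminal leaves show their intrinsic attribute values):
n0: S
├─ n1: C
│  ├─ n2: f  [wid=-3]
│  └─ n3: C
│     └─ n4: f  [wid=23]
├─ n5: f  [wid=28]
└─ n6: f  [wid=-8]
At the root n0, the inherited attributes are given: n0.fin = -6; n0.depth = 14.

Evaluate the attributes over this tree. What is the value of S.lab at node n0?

22

1. n0.fin = -6  [given at root]
2. n0.depth = 14  [given at root]
3. n1.key = "xk"  ["xk"]
4. n2.wid = -3  [terminal]
5. n3.key = "xkk"  [C₀.key ++ "k"]
6. n4.wid = 23  [terminal]
7. n3.tag = 29  [f.wid + 6]
8. n3.hot = false  [f.wid > 23]
9. n3.lim = -1  [f.wid - 24]
10. n1.tag = 27  [C₁.lim * 2 + 29]
11. n1.hot = true  [C₁.hot == false]
12. n1.lim = 30  [C₁.tag + 1]
13. n5.wid = 28  [terminal]
14. n6.wid = -8  [terminal]
15. n0.lab = 22  [(if C.hot then C.lim else C.tag) - 8]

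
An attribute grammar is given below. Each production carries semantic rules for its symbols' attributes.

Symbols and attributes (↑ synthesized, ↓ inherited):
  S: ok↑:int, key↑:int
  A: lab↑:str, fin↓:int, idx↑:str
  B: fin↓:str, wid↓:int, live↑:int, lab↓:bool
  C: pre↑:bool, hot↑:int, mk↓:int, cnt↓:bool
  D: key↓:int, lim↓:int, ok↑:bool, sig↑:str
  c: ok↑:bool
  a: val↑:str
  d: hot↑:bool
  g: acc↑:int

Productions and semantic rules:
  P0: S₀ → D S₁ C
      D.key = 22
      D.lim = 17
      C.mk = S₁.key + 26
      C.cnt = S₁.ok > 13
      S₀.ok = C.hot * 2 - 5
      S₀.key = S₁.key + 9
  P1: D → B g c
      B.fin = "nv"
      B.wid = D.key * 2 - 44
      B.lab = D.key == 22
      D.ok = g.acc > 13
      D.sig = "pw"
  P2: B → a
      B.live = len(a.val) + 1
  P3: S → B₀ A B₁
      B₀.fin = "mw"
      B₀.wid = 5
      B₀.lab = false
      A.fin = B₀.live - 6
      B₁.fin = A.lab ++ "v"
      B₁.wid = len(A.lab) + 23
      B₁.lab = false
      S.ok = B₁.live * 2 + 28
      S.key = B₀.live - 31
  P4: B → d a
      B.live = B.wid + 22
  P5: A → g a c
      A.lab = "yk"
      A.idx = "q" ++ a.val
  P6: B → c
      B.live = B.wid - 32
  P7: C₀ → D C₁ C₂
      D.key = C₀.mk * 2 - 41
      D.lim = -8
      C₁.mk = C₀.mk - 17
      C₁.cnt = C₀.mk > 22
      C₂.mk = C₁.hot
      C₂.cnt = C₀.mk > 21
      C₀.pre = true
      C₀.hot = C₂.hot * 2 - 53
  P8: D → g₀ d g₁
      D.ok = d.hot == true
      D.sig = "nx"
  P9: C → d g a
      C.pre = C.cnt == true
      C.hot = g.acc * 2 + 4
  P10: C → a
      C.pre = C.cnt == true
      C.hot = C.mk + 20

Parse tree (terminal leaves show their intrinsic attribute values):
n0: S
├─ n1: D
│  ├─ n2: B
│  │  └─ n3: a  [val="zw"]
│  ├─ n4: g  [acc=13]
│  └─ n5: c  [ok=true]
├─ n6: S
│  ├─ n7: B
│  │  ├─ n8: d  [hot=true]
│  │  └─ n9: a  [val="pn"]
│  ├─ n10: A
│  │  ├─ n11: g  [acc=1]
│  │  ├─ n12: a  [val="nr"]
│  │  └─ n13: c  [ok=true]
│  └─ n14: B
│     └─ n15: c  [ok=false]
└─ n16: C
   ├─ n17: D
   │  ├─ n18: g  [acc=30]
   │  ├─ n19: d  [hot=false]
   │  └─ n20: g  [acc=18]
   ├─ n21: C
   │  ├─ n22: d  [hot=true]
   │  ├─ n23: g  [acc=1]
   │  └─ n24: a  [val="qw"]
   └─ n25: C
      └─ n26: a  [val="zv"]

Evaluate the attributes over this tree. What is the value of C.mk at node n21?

1. n1.key = 22  [22]
2. n1.lim = 17  [17]
3. n2.fin = "nv"  ["nv"]
4. n2.wid = 0  [D.key * 2 - 44]
5. n2.lab = true  [D.key == 22]
6. n3.val = "zw"  [terminal]
7. n2.live = 3  [len(a.val) + 1]
8. n4.acc = 13  [terminal]
9. n5.ok = true  [terminal]
10. n1.ok = false  [g.acc > 13]
11. n1.sig = "pw"  ["pw"]
12. n7.fin = "mw"  ["mw"]
13. n7.wid = 5  [5]
14. n7.lab = false  [false]
15. n8.hot = true  [terminal]
16. n9.val = "pn"  [terminal]
17. n7.live = 27  [B.wid + 22]
18. n10.fin = 21  [B₀.live - 6]
19. n11.acc = 1  [terminal]
20. n12.val = "nr"  [terminal]
21. n13.ok = true  [terminal]
22. n10.lab = "yk"  ["yk"]
23. n10.idx = "qnr"  ["q" ++ a.val]
24. n14.fin = "ykv"  [A.lab ++ "v"]
25. n14.wid = 25  [len(A.lab) + 23]
26. n14.lab = false  [false]
27. n15.ok = false  [terminal]
28. n14.live = -7  [B.wid - 32]
29. n6.ok = 14  [B₁.live * 2 + 28]
30. n6.key = -4  [B₀.live - 31]
31. n16.mk = 22  [S₁.key + 26]
32. n16.cnt = true  [S₁.ok > 13]
33. n17.key = 3  [C₀.mk * 2 - 41]
34. n17.lim = -8  [-8]
35. n18.acc = 30  [terminal]
36. n19.hot = false  [terminal]
37. n20.acc = 18  [terminal]
38. n17.ok = false  [d.hot == true]
39. n17.sig = "nx"  ["nx"]
40. n21.mk = 5  [C₀.mk - 17]
41. n21.cnt = false  [C₀.mk > 22]
42. n22.hot = true  [terminal]
43. n23.acc = 1  [terminal]
44. n24.val = "qw"  [terminal]
45. n21.pre = false  [C.cnt == true]
46. n21.hot = 6  [g.acc * 2 + 4]
47. n25.mk = 6  [C₁.hot]
48. n25.cnt = true  [C₀.mk > 21]
49. n26.val = "zv"  [terminal]
50. n25.pre = true  [C.cnt == true]
51. n25.hot = 26  [C.mk + 20]
52. n16.pre = true  [true]
53. n16.hot = -1  [C₂.hot * 2 - 53]
54. n0.ok = -7  [C.hot * 2 - 5]
55. n0.key = 5  [S₁.key + 9]

5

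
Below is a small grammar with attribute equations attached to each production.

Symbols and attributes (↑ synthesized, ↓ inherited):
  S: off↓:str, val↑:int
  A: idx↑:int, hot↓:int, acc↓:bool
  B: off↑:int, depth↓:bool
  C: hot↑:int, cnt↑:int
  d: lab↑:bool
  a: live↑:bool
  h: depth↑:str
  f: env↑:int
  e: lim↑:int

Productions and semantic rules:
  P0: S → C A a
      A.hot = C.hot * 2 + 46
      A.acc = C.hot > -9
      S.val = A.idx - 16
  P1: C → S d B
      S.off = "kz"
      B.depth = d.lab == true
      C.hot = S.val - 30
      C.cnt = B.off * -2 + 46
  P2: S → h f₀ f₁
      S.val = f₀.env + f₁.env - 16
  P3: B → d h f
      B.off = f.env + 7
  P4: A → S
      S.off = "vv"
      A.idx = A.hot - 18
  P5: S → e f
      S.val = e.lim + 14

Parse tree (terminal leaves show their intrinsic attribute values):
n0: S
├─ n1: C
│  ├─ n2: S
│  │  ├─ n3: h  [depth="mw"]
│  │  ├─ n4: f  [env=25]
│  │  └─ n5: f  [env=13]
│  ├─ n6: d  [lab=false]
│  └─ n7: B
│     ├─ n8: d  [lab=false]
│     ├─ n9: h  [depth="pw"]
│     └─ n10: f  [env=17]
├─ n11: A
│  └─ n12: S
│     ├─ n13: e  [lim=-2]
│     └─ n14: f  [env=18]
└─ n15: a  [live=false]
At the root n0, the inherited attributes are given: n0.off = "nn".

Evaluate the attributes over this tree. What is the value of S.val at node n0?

-4

1. n0.off = "nn"  [given at root]
2. n2.off = "kz"  ["kz"]
3. n3.depth = "mw"  [terminal]
4. n4.env = 25  [terminal]
5. n5.env = 13  [terminal]
6. n2.val = 22  [f₀.env + f₁.env - 16]
7. n6.lab = false  [terminal]
8. n7.depth = false  [d.lab == true]
9. n8.lab = false  [terminal]
10. n9.depth = "pw"  [terminal]
11. n10.env = 17  [terminal]
12. n7.off = 24  [f.env + 7]
13. n1.hot = -8  [S.val - 30]
14. n1.cnt = -2  [B.off * -2 + 46]
15. n11.hot = 30  [C.hot * 2 + 46]
16. n11.acc = true  [C.hot > -9]
17. n12.off = "vv"  ["vv"]
18. n13.lim = -2  [terminal]
19. n14.env = 18  [terminal]
20. n12.val = 12  [e.lim + 14]
21. n11.idx = 12  [A.hot - 18]
22. n15.live = false  [terminal]
23. n0.val = -4  [A.idx - 16]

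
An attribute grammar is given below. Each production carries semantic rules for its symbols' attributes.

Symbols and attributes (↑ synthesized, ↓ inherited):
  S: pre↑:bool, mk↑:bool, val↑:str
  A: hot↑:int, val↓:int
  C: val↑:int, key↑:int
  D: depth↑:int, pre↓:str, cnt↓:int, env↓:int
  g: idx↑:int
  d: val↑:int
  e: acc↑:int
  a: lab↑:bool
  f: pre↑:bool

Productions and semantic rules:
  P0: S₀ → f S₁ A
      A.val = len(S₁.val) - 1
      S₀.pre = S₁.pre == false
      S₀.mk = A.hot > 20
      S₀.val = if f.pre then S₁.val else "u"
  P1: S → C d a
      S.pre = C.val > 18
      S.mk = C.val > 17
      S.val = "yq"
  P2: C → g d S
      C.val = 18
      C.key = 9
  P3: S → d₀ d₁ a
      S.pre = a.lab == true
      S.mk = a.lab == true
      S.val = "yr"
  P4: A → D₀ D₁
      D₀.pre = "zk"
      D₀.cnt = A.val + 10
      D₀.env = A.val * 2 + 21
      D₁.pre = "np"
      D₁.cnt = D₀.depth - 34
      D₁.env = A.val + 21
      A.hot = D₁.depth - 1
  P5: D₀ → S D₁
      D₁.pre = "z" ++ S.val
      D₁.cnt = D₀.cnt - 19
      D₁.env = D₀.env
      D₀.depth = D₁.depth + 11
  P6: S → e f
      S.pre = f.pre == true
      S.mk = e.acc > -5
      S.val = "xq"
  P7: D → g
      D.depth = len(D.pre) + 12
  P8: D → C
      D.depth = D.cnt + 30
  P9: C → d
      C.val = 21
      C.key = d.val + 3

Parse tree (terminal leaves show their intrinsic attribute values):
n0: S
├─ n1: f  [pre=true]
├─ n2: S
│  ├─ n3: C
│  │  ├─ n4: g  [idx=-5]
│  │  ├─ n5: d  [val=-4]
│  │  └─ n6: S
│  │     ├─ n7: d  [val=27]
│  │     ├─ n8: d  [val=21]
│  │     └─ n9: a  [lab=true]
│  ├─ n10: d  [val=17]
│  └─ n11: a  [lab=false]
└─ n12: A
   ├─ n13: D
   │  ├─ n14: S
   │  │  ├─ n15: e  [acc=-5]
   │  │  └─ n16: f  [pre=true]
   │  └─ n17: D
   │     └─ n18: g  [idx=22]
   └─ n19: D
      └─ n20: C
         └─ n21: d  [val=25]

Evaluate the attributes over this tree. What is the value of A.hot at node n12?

1. n1.pre = true  [terminal]
2. n4.idx = -5  [terminal]
3. n5.val = -4  [terminal]
4. n7.val = 27  [terminal]
5. n8.val = 21  [terminal]
6. n9.lab = true  [terminal]
7. n6.pre = true  [a.lab == true]
8. n6.mk = true  [a.lab == true]
9. n6.val = "yr"  ["yr"]
10. n3.val = 18  [18]
11. n3.key = 9  [9]
12. n10.val = 17  [terminal]
13. n11.lab = false  [terminal]
14. n2.pre = false  [C.val > 18]
15. n2.mk = true  [C.val > 17]
16. n2.val = "yq"  ["yq"]
17. n12.val = 1  [len(S₁.val) - 1]
18. n13.pre = "zk"  ["zk"]
19. n13.cnt = 11  [A.val + 10]
20. n13.env = 23  [A.val * 2 + 21]
21. n15.acc = -5  [terminal]
22. n16.pre = true  [terminal]
23. n14.pre = true  [f.pre == true]
24. n14.mk = false  [e.acc > -5]
25. n14.val = "xq"  ["xq"]
26. n17.pre = "zxq"  ["z" ++ S.val]
27. n17.cnt = -8  [D₀.cnt - 19]
28. n17.env = 23  [D₀.env]
29. n18.idx = 22  [terminal]
30. n17.depth = 15  [len(D.pre) + 12]
31. n13.depth = 26  [D₁.depth + 11]
32. n19.pre = "np"  ["np"]
33. n19.cnt = -8  [D₀.depth - 34]
34. n19.env = 22  [A.val + 21]
35. n21.val = 25  [terminal]
36. n20.val = 21  [21]
37. n20.key = 28  [d.val + 3]
38. n19.depth = 22  [D.cnt + 30]
39. n12.hot = 21  [D₁.depth - 1]
40. n0.pre = true  [S₁.pre == false]
41. n0.mk = true  [A.hot > 20]
42. n0.val = "yq"  [if f.pre then S₁.val else "u"]

21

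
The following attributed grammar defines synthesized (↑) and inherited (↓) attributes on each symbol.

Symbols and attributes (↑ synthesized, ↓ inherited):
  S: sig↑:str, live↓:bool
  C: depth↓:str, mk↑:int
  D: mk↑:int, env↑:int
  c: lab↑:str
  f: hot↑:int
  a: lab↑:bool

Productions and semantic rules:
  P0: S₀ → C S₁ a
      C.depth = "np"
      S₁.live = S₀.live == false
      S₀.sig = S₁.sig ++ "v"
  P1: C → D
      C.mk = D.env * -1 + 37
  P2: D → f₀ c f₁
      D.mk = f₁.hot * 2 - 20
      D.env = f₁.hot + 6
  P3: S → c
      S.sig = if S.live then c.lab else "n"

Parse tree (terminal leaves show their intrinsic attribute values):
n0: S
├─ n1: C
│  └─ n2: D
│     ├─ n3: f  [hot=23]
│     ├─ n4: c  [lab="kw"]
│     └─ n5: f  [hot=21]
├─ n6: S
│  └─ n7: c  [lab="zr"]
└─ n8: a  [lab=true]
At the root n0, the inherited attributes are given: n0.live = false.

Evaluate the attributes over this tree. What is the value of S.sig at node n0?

"zrv"

1. n0.live = false  [given at root]
2. n1.depth = "np"  ["np"]
3. n3.hot = 23  [terminal]
4. n4.lab = "kw"  [terminal]
5. n5.hot = 21  [terminal]
6. n2.mk = 22  [f₁.hot * 2 - 20]
7. n2.env = 27  [f₁.hot + 6]
8. n1.mk = 10  [D.env * -1 + 37]
9. n6.live = true  [S₀.live == false]
10. n7.lab = "zr"  [terminal]
11. n6.sig = "zr"  [if S.live then c.lab else "n"]
12. n8.lab = true  [terminal]
13. n0.sig = "zrv"  [S₁.sig ++ "v"]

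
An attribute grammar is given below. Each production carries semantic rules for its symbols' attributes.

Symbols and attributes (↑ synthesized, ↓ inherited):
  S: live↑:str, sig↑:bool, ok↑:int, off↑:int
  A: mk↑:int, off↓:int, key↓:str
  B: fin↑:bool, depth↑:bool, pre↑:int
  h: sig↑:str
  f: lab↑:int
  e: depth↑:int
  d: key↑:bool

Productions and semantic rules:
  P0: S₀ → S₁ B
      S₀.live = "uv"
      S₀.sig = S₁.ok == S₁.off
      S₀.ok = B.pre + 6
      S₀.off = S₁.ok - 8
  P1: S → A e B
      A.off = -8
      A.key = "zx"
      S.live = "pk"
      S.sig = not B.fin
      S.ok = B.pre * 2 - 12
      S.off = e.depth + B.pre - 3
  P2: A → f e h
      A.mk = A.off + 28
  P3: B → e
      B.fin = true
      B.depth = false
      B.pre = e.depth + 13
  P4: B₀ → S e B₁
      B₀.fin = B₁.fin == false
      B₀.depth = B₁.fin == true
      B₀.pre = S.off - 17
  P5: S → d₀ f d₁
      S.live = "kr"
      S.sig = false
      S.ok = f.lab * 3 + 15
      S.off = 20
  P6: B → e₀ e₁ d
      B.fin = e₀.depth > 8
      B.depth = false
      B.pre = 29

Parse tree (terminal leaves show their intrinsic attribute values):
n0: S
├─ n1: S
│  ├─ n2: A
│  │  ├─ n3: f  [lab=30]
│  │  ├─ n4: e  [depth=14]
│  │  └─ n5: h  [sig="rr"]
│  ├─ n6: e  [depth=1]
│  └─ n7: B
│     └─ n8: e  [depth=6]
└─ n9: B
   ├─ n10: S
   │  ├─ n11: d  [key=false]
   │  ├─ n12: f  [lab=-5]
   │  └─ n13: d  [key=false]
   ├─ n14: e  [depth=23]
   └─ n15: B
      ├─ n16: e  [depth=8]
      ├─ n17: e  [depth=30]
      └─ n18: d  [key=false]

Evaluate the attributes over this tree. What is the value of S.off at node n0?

1. n2.off = -8  [-8]
2. n2.key = "zx"  ["zx"]
3. n3.lab = 30  [terminal]
4. n4.depth = 14  [terminal]
5. n5.sig = "rr"  [terminal]
6. n2.mk = 20  [A.off + 28]
7. n6.depth = 1  [terminal]
8. n8.depth = 6  [terminal]
9. n7.fin = true  [true]
10. n7.depth = false  [false]
11. n7.pre = 19  [e.depth + 13]
12. n1.live = "pk"  ["pk"]
13. n1.sig = false  [not B.fin]
14. n1.ok = 26  [B.pre * 2 - 12]
15. n1.off = 17  [e.depth + B.pre - 3]
16. n11.key = false  [terminal]
17. n12.lab = -5  [terminal]
18. n13.key = false  [terminal]
19. n10.live = "kr"  ["kr"]
20. n10.sig = false  [false]
21. n10.ok = 0  [f.lab * 3 + 15]
22. n10.off = 20  [20]
23. n14.depth = 23  [terminal]
24. n16.depth = 8  [terminal]
25. n17.depth = 30  [terminal]
26. n18.key = false  [terminal]
27. n15.fin = false  [e₀.depth > 8]
28. n15.depth = false  [false]
29. n15.pre = 29  [29]
30. n9.fin = true  [B₁.fin == false]
31. n9.depth = false  [B₁.fin == true]
32. n9.pre = 3  [S.off - 17]
33. n0.live = "uv"  ["uv"]
34. n0.sig = false  [S₁.ok == S₁.off]
35. n0.ok = 9  [B.pre + 6]
36. n0.off = 18  [S₁.ok - 8]

18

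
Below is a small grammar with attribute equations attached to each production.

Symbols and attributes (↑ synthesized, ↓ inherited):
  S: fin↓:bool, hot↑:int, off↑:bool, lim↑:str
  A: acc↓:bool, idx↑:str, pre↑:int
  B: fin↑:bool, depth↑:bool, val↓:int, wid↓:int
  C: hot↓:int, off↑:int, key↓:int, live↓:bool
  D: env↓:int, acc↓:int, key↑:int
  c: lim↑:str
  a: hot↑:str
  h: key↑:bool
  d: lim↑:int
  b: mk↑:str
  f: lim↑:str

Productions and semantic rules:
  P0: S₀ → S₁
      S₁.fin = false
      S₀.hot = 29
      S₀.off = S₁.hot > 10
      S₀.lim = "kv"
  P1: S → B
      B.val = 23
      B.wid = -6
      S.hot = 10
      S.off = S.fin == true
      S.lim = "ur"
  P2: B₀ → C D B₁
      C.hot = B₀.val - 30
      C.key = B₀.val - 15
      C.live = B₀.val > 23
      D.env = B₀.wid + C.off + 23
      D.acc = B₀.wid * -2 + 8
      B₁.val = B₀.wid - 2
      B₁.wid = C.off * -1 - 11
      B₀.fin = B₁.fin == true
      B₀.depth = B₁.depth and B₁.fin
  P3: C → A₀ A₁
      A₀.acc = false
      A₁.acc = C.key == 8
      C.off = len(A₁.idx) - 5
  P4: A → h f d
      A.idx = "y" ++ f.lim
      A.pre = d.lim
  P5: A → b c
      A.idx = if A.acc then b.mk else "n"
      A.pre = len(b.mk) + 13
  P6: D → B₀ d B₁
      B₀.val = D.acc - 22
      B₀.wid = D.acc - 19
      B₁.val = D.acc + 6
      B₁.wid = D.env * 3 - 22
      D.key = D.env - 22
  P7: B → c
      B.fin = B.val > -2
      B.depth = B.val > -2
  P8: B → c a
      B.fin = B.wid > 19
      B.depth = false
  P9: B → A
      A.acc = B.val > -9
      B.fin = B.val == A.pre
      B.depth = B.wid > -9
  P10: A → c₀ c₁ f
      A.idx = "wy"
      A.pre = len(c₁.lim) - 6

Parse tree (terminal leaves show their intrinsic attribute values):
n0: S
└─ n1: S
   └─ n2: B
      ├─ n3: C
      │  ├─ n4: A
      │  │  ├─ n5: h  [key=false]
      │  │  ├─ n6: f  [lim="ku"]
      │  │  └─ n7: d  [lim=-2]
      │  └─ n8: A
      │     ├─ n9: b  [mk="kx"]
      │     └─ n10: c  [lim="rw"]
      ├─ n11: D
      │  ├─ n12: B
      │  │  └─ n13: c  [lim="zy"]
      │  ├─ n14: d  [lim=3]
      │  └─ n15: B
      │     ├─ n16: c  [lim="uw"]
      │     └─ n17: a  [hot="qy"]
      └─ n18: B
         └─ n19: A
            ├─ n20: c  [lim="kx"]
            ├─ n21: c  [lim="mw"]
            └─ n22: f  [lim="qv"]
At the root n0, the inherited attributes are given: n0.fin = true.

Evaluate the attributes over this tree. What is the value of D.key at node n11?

1. n0.fin = true  [given at root]
2. n1.fin = false  [false]
3. n2.val = 23  [23]
4. n2.wid = -6  [-6]
5. n3.hot = -7  [B₀.val - 30]
6. n3.key = 8  [B₀.val - 15]
7. n3.live = false  [B₀.val > 23]
8. n4.acc = false  [false]
9. n5.key = false  [terminal]
10. n6.lim = "ku"  [terminal]
11. n7.lim = -2  [terminal]
12. n4.idx = "yku"  ["y" ++ f.lim]
13. n4.pre = -2  [d.lim]
14. n8.acc = true  [C.key == 8]
15. n9.mk = "kx"  [terminal]
16. n10.lim = "rw"  [terminal]
17. n8.idx = "kx"  [if A.acc then b.mk else "n"]
18. n8.pre = 15  [len(b.mk) + 13]
19. n3.off = -3  [len(A₁.idx) - 5]
20. n11.env = 14  [B₀.wid + C.off + 23]
21. n11.acc = 20  [B₀.wid * -2 + 8]
22. n12.val = -2  [D.acc - 22]
23. n12.wid = 1  [D.acc - 19]
24. n13.lim = "zy"  [terminal]
25. n12.fin = false  [B.val > -2]
26. n12.depth = false  [B.val > -2]
27. n14.lim = 3  [terminal]
28. n15.val = 26  [D.acc + 6]
29. n15.wid = 20  [D.env * 3 - 22]
30. n16.lim = "uw"  [terminal]
31. n17.hot = "qy"  [terminal]
32. n15.fin = true  [B.wid > 19]
33. n15.depth = false  [false]
34. n11.key = -8  [D.env - 22]
35. n18.val = -8  [B₀.wid - 2]
36. n18.wid = -8  [C.off * -1 - 11]
37. n19.acc = true  [B.val > -9]
38. n20.lim = "kx"  [terminal]
39. n21.lim = "mw"  [terminal]
40. n22.lim = "qv"  [terminal]
41. n19.idx = "wy"  ["wy"]
42. n19.pre = -4  [len(c₁.lim) - 6]
43. n18.fin = false  [B.val == A.pre]
44. n18.depth = true  [B.wid > -9]
45. n2.fin = false  [B₁.fin == true]
46. n2.depth = false  [B₁.depth and B₁.fin]
47. n1.hot = 10  [10]
48. n1.off = false  [S.fin == true]
49. n1.lim = "ur"  ["ur"]
50. n0.hot = 29  [29]
51. n0.off = false  [S₁.hot > 10]
52. n0.lim = "kv"  ["kv"]

-8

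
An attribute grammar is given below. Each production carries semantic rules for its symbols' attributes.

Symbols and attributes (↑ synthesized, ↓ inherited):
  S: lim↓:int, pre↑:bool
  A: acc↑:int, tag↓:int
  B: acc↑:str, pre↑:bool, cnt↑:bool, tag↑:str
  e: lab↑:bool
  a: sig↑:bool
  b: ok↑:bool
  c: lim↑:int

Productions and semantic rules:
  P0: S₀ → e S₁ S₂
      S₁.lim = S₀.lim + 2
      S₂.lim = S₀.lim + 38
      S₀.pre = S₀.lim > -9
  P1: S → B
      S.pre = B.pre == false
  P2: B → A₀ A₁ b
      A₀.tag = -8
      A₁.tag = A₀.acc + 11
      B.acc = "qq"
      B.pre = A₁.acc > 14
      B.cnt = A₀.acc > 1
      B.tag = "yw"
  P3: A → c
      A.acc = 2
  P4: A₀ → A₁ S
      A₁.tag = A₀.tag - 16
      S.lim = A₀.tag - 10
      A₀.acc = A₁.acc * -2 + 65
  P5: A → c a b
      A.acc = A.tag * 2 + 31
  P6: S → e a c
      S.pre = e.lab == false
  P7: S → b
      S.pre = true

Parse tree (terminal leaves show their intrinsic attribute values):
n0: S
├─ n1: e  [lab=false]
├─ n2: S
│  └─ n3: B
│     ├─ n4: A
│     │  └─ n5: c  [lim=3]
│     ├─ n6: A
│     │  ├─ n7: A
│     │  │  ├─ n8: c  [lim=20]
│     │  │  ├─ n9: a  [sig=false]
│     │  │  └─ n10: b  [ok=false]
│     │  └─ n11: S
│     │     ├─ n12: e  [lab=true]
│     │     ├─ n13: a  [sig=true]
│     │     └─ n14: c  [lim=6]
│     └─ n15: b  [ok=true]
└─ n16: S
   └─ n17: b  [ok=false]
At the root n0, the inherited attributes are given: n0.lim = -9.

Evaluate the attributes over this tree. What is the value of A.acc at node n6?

15

1. n0.lim = -9  [given at root]
2. n1.lab = false  [terminal]
3. n2.lim = -7  [S₀.lim + 2]
4. n4.tag = -8  [-8]
5. n5.lim = 3  [terminal]
6. n4.acc = 2  [2]
7. n6.tag = 13  [A₀.acc + 11]
8. n7.tag = -3  [A₀.tag - 16]
9. n8.lim = 20  [terminal]
10. n9.sig = false  [terminal]
11. n10.ok = false  [terminal]
12. n7.acc = 25  [A.tag * 2 + 31]
13. n11.lim = 3  [A₀.tag - 10]
14. n12.lab = true  [terminal]
15. n13.sig = true  [terminal]
16. n14.lim = 6  [terminal]
17. n11.pre = false  [e.lab == false]
18. n6.acc = 15  [A₁.acc * -2 + 65]
19. n15.ok = true  [terminal]
20. n3.acc = "qq"  ["qq"]
21. n3.pre = true  [A₁.acc > 14]
22. n3.cnt = true  [A₀.acc > 1]
23. n3.tag = "yw"  ["yw"]
24. n2.pre = false  [B.pre == false]
25. n16.lim = 29  [S₀.lim + 38]
26. n17.ok = false  [terminal]
27. n16.pre = true  [true]
28. n0.pre = false  [S₀.lim > -9]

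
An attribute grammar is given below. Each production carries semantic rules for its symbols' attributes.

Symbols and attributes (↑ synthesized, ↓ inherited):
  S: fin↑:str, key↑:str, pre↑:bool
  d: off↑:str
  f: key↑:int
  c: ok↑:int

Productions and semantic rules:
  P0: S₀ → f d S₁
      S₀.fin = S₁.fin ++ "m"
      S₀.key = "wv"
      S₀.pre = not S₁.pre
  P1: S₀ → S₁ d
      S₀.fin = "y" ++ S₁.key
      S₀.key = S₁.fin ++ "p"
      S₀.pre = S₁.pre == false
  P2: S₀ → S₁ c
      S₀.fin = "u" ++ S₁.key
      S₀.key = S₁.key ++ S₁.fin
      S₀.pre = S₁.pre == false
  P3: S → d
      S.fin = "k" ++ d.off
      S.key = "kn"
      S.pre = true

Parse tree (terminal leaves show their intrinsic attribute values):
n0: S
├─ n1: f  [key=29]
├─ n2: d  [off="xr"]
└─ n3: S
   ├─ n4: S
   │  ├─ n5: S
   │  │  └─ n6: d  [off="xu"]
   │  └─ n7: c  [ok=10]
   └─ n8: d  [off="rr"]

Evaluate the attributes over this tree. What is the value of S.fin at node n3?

"yknkxu"

1. n1.key = 29  [terminal]
2. n2.off = "xr"  [terminal]
3. n6.off = "xu"  [terminal]
4. n5.fin = "kxu"  ["k" ++ d.off]
5. n5.key = "kn"  ["kn"]
6. n5.pre = true  [true]
7. n7.ok = 10  [terminal]
8. n4.fin = "ukn"  ["u" ++ S₁.key]
9. n4.key = "knkxu"  [S₁.key ++ S₁.fin]
10. n4.pre = false  [S₁.pre == false]
11. n8.off = "rr"  [terminal]
12. n3.fin = "yknkxu"  ["y" ++ S₁.key]
13. n3.key = "uknp"  [S₁.fin ++ "p"]
14. n3.pre = true  [S₁.pre == false]
15. n0.fin = "yknkxum"  [S₁.fin ++ "m"]
16. n0.key = "wv"  ["wv"]
17. n0.pre = false  [not S₁.pre]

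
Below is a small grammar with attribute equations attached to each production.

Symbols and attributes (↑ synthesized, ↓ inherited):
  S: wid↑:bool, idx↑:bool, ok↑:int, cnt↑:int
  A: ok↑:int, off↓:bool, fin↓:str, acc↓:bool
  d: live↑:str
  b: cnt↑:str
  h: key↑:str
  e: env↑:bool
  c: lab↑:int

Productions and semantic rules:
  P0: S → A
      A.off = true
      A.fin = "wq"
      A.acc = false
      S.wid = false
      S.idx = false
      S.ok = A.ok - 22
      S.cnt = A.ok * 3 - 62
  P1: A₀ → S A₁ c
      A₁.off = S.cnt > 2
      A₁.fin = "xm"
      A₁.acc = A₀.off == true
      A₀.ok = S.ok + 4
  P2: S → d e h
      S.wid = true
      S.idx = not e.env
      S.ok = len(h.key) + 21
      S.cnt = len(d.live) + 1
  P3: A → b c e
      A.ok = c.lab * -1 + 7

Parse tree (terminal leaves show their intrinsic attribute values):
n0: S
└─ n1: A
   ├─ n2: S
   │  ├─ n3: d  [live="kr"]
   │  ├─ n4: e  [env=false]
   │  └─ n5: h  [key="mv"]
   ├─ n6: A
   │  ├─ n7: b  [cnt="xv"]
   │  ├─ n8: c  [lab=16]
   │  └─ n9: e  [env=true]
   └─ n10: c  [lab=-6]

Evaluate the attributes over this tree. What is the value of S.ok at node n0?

5

1. n1.off = true  [true]
2. n1.fin = "wq"  ["wq"]
3. n1.acc = false  [false]
4. n3.live = "kr"  [terminal]
5. n4.env = false  [terminal]
6. n5.key = "mv"  [terminal]
7. n2.wid = true  [true]
8. n2.idx = true  [not e.env]
9. n2.ok = 23  [len(h.key) + 21]
10. n2.cnt = 3  [len(d.live) + 1]
11. n6.off = true  [S.cnt > 2]
12. n6.fin = "xm"  ["xm"]
13. n6.acc = true  [A₀.off == true]
14. n7.cnt = "xv"  [terminal]
15. n8.lab = 16  [terminal]
16. n9.env = true  [terminal]
17. n6.ok = -9  [c.lab * -1 + 7]
18. n10.lab = -6  [terminal]
19. n1.ok = 27  [S.ok + 4]
20. n0.wid = false  [false]
21. n0.idx = false  [false]
22. n0.ok = 5  [A.ok - 22]
23. n0.cnt = 19  [A.ok * 3 - 62]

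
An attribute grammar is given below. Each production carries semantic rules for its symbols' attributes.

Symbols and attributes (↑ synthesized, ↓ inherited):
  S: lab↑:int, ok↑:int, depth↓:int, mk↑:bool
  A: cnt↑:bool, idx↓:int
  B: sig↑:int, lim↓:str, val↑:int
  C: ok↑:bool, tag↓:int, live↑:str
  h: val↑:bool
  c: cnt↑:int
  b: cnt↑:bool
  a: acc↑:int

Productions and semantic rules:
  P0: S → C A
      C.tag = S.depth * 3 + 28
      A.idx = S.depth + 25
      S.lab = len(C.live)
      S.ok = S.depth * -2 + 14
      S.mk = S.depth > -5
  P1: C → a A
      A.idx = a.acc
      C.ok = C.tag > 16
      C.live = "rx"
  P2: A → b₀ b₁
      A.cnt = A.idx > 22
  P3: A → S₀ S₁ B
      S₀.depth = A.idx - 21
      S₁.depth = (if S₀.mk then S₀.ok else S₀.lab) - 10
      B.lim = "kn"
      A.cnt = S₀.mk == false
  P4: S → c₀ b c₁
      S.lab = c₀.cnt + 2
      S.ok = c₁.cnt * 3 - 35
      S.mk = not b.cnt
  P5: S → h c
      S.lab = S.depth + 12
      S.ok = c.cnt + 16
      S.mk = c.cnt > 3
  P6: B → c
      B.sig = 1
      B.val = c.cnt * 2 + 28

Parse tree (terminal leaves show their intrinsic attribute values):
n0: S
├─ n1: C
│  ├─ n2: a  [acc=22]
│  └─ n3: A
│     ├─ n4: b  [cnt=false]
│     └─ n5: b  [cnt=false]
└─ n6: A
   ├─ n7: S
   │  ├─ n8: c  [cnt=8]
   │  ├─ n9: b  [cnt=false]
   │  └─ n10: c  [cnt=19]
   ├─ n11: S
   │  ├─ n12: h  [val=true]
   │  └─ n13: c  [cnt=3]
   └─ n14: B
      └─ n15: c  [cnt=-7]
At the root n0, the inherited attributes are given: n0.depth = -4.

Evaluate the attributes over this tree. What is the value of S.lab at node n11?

24

1. n0.depth = -4  [given at root]
2. n1.tag = 16  [S.depth * 3 + 28]
3. n2.acc = 22  [terminal]
4. n3.idx = 22  [a.acc]
5. n4.cnt = false  [terminal]
6. n5.cnt = false  [terminal]
7. n3.cnt = false  [A.idx > 22]
8. n1.ok = false  [C.tag > 16]
9. n1.live = "rx"  ["rx"]
10. n6.idx = 21  [S.depth + 25]
11. n7.depth = 0  [A.idx - 21]
12. n8.cnt = 8  [terminal]
13. n9.cnt = false  [terminal]
14. n10.cnt = 19  [terminal]
15. n7.lab = 10  [c₀.cnt + 2]
16. n7.ok = 22  [c₁.cnt * 3 - 35]
17. n7.mk = true  [not b.cnt]
18. n11.depth = 12  [(if S₀.mk then S₀.ok else S₀.lab) - 10]
19. n12.val = true  [terminal]
20. n13.cnt = 3  [terminal]
21. n11.lab = 24  [S.depth + 12]
22. n11.ok = 19  [c.cnt + 16]
23. n11.mk = false  [c.cnt > 3]
24. n14.lim = "kn"  ["kn"]
25. n15.cnt = -7  [terminal]
26. n14.sig = 1  [1]
27. n14.val = 14  [c.cnt * 2 + 28]
28. n6.cnt = false  [S₀.mk == false]
29. n0.lab = 2  [len(C.live)]
30. n0.ok = 22  [S.depth * -2 + 14]
31. n0.mk = true  [S.depth > -5]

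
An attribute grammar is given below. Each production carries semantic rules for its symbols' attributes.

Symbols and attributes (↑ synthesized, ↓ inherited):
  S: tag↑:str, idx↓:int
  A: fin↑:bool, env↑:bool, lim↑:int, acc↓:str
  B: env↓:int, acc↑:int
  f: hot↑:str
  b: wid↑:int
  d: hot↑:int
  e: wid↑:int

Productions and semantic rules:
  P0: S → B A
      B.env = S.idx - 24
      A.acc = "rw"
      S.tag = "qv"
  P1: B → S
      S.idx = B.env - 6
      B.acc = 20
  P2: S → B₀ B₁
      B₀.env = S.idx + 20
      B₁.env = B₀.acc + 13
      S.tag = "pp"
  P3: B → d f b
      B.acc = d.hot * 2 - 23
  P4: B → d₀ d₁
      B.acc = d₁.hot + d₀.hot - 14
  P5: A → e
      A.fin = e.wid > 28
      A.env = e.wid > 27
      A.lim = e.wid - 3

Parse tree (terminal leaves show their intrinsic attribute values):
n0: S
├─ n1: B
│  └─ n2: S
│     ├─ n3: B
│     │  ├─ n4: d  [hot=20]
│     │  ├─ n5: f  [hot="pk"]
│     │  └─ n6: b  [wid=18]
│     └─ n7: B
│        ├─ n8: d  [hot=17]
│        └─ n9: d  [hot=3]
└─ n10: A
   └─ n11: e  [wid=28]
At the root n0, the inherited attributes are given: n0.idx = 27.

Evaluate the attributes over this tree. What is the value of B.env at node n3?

1. n0.idx = 27  [given at root]
2. n1.env = 3  [S.idx - 24]
3. n2.idx = -3  [B.env - 6]
4. n3.env = 17  [S.idx + 20]
5. n4.hot = 20  [terminal]
6. n5.hot = "pk"  [terminal]
7. n6.wid = 18  [terminal]
8. n3.acc = 17  [d.hot * 2 - 23]
9. n7.env = 30  [B₀.acc + 13]
10. n8.hot = 17  [terminal]
11. n9.hot = 3  [terminal]
12. n7.acc = 6  [d₁.hot + d₀.hot - 14]
13. n2.tag = "pp"  ["pp"]
14. n1.acc = 20  [20]
15. n10.acc = "rw"  ["rw"]
16. n11.wid = 28  [terminal]
17. n10.fin = false  [e.wid > 28]
18. n10.env = true  [e.wid > 27]
19. n10.lim = 25  [e.wid - 3]
20. n0.tag = "qv"  ["qv"]

17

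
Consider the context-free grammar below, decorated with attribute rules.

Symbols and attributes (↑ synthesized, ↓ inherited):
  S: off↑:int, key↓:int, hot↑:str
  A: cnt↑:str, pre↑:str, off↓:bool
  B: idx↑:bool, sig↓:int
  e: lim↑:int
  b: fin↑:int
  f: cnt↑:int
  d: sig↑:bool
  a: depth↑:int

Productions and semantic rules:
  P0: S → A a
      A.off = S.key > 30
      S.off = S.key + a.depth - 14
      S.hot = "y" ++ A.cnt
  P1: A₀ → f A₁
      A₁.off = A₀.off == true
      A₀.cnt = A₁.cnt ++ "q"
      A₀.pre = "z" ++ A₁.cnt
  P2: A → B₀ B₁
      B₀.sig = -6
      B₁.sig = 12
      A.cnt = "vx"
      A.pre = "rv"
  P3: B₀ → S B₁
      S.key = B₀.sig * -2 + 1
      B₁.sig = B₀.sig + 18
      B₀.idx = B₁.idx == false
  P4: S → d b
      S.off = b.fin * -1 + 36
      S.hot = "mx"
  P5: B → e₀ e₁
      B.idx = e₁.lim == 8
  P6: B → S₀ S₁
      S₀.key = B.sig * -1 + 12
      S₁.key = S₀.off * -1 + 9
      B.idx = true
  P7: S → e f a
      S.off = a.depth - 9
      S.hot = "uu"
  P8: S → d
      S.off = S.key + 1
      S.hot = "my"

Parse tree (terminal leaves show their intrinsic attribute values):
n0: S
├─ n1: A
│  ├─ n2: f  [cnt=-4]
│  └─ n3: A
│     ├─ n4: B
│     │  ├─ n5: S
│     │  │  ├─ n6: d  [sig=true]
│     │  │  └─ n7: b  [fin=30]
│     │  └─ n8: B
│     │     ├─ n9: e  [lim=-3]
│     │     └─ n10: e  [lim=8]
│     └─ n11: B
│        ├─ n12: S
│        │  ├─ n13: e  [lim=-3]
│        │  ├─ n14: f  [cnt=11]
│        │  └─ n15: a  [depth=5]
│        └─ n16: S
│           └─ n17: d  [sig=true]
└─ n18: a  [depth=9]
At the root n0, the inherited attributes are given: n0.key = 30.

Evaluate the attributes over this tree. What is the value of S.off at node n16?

14

1. n0.key = 30  [given at root]
2. n1.off = false  [S.key > 30]
3. n2.cnt = -4  [terminal]
4. n3.off = false  [A₀.off == true]
5. n4.sig = -6  [-6]
6. n5.key = 13  [B₀.sig * -2 + 1]
7. n6.sig = true  [terminal]
8. n7.fin = 30  [terminal]
9. n5.off = 6  [b.fin * -1 + 36]
10. n5.hot = "mx"  ["mx"]
11. n8.sig = 12  [B₀.sig + 18]
12. n9.lim = -3  [terminal]
13. n10.lim = 8  [terminal]
14. n8.idx = true  [e₁.lim == 8]
15. n4.idx = false  [B₁.idx == false]
16. n11.sig = 12  [12]
17. n12.key = 0  [B.sig * -1 + 12]
18. n13.lim = -3  [terminal]
19. n14.cnt = 11  [terminal]
20. n15.depth = 5  [terminal]
21. n12.off = -4  [a.depth - 9]
22. n12.hot = "uu"  ["uu"]
23. n16.key = 13  [S₀.off * -1 + 9]
24. n17.sig = true  [terminal]
25. n16.off = 14  [S.key + 1]
26. n16.hot = "my"  ["my"]
27. n11.idx = true  [true]
28. n3.cnt = "vx"  ["vx"]
29. n3.pre = "rv"  ["rv"]
30. n1.cnt = "vxq"  [A₁.cnt ++ "q"]
31. n1.pre = "zvx"  ["z" ++ A₁.cnt]
32. n18.depth = 9  [terminal]
33. n0.off = 25  [S.key + a.depth - 14]
34. n0.hot = "yvxq"  ["y" ++ A.cnt]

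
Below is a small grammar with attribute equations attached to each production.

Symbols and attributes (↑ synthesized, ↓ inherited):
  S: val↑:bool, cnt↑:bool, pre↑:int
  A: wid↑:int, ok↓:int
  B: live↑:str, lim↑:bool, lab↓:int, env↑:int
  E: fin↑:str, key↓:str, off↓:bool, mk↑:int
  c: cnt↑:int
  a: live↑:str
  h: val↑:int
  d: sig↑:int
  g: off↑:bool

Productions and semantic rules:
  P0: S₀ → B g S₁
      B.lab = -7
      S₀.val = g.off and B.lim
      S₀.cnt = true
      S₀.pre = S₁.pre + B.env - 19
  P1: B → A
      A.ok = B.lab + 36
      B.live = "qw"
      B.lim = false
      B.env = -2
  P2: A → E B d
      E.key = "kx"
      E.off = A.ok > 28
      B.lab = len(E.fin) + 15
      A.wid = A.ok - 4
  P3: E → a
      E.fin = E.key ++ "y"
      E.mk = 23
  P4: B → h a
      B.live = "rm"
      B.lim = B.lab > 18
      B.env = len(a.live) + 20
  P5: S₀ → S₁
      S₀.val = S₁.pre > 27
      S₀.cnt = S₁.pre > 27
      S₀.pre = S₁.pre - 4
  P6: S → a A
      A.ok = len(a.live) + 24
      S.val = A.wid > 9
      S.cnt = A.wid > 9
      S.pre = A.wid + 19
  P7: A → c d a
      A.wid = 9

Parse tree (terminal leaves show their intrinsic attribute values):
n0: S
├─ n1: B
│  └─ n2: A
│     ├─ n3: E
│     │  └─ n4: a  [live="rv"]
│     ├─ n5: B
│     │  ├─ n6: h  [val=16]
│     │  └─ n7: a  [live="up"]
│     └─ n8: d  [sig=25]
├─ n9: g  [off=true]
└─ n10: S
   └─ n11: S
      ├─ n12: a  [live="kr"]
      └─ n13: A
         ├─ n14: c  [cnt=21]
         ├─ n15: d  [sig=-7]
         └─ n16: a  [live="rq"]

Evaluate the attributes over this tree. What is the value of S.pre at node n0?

1. n1.lab = -7  [-7]
2. n2.ok = 29  [B.lab + 36]
3. n3.key = "kx"  ["kx"]
4. n3.off = true  [A.ok > 28]
5. n4.live = "rv"  [terminal]
6. n3.fin = "kxy"  [E.key ++ "y"]
7. n3.mk = 23  [23]
8. n5.lab = 18  [len(E.fin) + 15]
9. n6.val = 16  [terminal]
10. n7.live = "up"  [terminal]
11. n5.live = "rm"  ["rm"]
12. n5.lim = false  [B.lab > 18]
13. n5.env = 22  [len(a.live) + 20]
14. n8.sig = 25  [terminal]
15. n2.wid = 25  [A.ok - 4]
16. n1.live = "qw"  ["qw"]
17. n1.lim = false  [false]
18. n1.env = -2  [-2]
19. n9.off = true  [terminal]
20. n12.live = "kr"  [terminal]
21. n13.ok = 26  [len(a.live) + 24]
22. n14.cnt = 21  [terminal]
23. n15.sig = -7  [terminal]
24. n16.live = "rq"  [terminal]
25. n13.wid = 9  [9]
26. n11.val = false  [A.wid > 9]
27. n11.cnt = false  [A.wid > 9]
28. n11.pre = 28  [A.wid + 19]
29. n10.val = true  [S₁.pre > 27]
30. n10.cnt = true  [S₁.pre > 27]
31. n10.pre = 24  [S₁.pre - 4]
32. n0.val = false  [g.off and B.lim]
33. n0.cnt = true  [true]
34. n0.pre = 3  [S₁.pre + B.env - 19]

3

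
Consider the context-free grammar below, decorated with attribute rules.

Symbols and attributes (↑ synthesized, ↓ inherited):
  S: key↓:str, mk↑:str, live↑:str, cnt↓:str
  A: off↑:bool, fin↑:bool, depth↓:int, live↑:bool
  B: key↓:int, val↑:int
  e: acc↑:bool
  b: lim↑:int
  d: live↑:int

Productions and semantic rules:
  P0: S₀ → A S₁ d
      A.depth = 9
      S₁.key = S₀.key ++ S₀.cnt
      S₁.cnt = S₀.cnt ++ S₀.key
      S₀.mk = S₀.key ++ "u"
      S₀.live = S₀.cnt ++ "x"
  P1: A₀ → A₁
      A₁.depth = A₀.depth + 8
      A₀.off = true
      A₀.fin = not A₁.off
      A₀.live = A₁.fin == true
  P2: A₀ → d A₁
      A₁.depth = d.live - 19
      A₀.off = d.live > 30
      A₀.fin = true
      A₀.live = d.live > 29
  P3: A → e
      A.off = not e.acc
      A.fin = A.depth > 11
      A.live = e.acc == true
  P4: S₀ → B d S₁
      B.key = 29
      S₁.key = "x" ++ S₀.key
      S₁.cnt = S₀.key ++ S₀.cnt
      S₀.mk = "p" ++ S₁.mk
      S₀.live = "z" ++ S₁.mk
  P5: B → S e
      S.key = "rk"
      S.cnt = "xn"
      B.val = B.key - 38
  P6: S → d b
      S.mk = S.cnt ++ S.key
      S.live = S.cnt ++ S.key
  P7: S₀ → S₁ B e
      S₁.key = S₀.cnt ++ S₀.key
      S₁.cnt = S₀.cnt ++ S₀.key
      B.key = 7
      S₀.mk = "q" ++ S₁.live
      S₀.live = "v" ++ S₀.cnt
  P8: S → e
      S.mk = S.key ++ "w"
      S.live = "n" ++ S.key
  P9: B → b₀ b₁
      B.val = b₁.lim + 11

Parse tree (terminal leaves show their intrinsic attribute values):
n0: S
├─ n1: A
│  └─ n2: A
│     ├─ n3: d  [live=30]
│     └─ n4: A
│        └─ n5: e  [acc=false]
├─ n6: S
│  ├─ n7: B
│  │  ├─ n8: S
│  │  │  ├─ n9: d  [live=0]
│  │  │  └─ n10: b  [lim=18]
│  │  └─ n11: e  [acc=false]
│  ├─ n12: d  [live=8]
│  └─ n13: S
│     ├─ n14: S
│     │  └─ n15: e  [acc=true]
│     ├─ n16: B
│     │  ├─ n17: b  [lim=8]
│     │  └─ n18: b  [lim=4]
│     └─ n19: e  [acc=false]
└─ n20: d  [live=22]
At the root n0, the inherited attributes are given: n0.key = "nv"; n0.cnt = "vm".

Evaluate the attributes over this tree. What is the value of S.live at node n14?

1. n0.key = "nv"  [given at root]
2. n0.cnt = "vm"  [given at root]
3. n1.depth = 9  [9]
4. n2.depth = 17  [A₀.depth + 8]
5. n3.live = 30  [terminal]
6. n4.depth = 11  [d.live - 19]
7. n5.acc = false  [terminal]
8. n4.off = true  [not e.acc]
9. n4.fin = false  [A.depth > 11]
10. n4.live = false  [e.acc == true]
11. n2.off = false  [d.live > 30]
12. n2.fin = true  [true]
13. n2.live = true  [d.live > 29]
14. n1.off = true  [true]
15. n1.fin = true  [not A₁.off]
16. n1.live = true  [A₁.fin == true]
17. n6.key = "nvvm"  [S₀.key ++ S₀.cnt]
18. n6.cnt = "vmnv"  [S₀.cnt ++ S₀.key]
19. n7.key = 29  [29]
20. n8.key = "rk"  ["rk"]
21. n8.cnt = "xn"  ["xn"]
22. n9.live = 0  [terminal]
23. n10.lim = 18  [terminal]
24. n8.mk = "xnrk"  [S.cnt ++ S.key]
25. n8.live = "xnrk"  [S.cnt ++ S.key]
26. n11.acc = false  [terminal]
27. n7.val = -9  [B.key - 38]
28. n12.live = 8  [terminal]
29. n13.key = "xnvvm"  ["x" ++ S₀.key]
30. n13.cnt = "nvvmvmnv"  [S₀.key ++ S₀.cnt]
31. n14.key = "nvvmvmnvxnvvm"  [S₀.cnt ++ S₀.key]
32. n14.cnt = "nvvmvmnvxnvvm"  [S₀.cnt ++ S₀.key]
33. n15.acc = true  [terminal]
34. n14.mk = "nvvmvmnvxnvvmw"  [S.key ++ "w"]
35. n14.live = "nnvvmvmnvxnvvm"  ["n" ++ S.key]
36. n16.key = 7  [7]
37. n17.lim = 8  [terminal]
38. n18.lim = 4  [terminal]
39. n16.val = 15  [b₁.lim + 11]
40. n19.acc = false  [terminal]
41. n13.mk = "qnnvvmvmnvxnvvm"  ["q" ++ S₁.live]
42. n13.live = "vnvvmvmnv"  ["v" ++ S₀.cnt]
43. n6.mk = "pqnnvvmvmnvxnvvm"  ["p" ++ S₁.mk]
44. n6.live = "zqnnvvmvmnvxnvvm"  ["z" ++ S₁.mk]
45. n20.live = 22  [terminal]
46. n0.mk = "nvu"  [S₀.key ++ "u"]
47. n0.live = "vmx"  [S₀.cnt ++ "x"]

"nnvvmvmnvxnvvm"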